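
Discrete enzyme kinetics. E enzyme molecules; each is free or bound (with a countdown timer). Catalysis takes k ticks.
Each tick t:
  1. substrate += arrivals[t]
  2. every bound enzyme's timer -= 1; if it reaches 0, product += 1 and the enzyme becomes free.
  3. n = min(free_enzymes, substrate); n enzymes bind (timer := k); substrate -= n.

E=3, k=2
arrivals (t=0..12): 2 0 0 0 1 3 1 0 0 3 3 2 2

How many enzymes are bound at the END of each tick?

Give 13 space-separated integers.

t=0: arr=2 -> substrate=0 bound=2 product=0
t=1: arr=0 -> substrate=0 bound=2 product=0
t=2: arr=0 -> substrate=0 bound=0 product=2
t=3: arr=0 -> substrate=0 bound=0 product=2
t=4: arr=1 -> substrate=0 bound=1 product=2
t=5: arr=3 -> substrate=1 bound=3 product=2
t=6: arr=1 -> substrate=1 bound=3 product=3
t=7: arr=0 -> substrate=0 bound=2 product=5
t=8: arr=0 -> substrate=0 bound=1 product=6
t=9: arr=3 -> substrate=0 bound=3 product=7
t=10: arr=3 -> substrate=3 bound=3 product=7
t=11: arr=2 -> substrate=2 bound=3 product=10
t=12: arr=2 -> substrate=4 bound=3 product=10

Answer: 2 2 0 0 1 3 3 2 1 3 3 3 3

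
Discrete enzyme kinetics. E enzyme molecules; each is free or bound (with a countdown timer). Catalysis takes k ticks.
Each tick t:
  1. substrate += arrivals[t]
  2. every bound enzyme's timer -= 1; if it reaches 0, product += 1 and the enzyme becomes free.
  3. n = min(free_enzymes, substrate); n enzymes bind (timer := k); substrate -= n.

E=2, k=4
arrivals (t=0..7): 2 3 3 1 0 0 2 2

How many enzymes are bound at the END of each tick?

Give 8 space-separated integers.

t=0: arr=2 -> substrate=0 bound=2 product=0
t=1: arr=3 -> substrate=3 bound=2 product=0
t=2: arr=3 -> substrate=6 bound=2 product=0
t=3: arr=1 -> substrate=7 bound=2 product=0
t=4: arr=0 -> substrate=5 bound=2 product=2
t=5: arr=0 -> substrate=5 bound=2 product=2
t=6: arr=2 -> substrate=7 bound=2 product=2
t=7: arr=2 -> substrate=9 bound=2 product=2

Answer: 2 2 2 2 2 2 2 2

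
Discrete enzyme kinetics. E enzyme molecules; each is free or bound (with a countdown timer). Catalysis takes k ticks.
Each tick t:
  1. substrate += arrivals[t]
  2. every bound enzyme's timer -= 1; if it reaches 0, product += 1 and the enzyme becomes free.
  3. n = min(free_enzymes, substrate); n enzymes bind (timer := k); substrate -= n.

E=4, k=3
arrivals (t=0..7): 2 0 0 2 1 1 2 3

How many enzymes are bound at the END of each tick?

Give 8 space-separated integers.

Answer: 2 2 2 2 3 4 4 4

Derivation:
t=0: arr=2 -> substrate=0 bound=2 product=0
t=1: arr=0 -> substrate=0 bound=2 product=0
t=2: arr=0 -> substrate=0 bound=2 product=0
t=3: arr=2 -> substrate=0 bound=2 product=2
t=4: arr=1 -> substrate=0 bound=3 product=2
t=5: arr=1 -> substrate=0 bound=4 product=2
t=6: arr=2 -> substrate=0 bound=4 product=4
t=7: arr=3 -> substrate=2 bound=4 product=5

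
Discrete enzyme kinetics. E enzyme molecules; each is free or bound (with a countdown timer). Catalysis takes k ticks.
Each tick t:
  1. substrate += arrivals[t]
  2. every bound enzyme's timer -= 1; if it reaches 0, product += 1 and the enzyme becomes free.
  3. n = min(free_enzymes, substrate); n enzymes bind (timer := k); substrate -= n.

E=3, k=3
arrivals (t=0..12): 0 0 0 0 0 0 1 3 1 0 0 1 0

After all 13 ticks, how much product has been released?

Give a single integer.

Answer: 4

Derivation:
t=0: arr=0 -> substrate=0 bound=0 product=0
t=1: arr=0 -> substrate=0 bound=0 product=0
t=2: arr=0 -> substrate=0 bound=0 product=0
t=3: arr=0 -> substrate=0 bound=0 product=0
t=4: arr=0 -> substrate=0 bound=0 product=0
t=5: arr=0 -> substrate=0 bound=0 product=0
t=6: arr=1 -> substrate=0 bound=1 product=0
t=7: arr=3 -> substrate=1 bound=3 product=0
t=8: arr=1 -> substrate=2 bound=3 product=0
t=9: arr=0 -> substrate=1 bound=3 product=1
t=10: arr=0 -> substrate=0 bound=2 product=3
t=11: arr=1 -> substrate=0 bound=3 product=3
t=12: arr=0 -> substrate=0 bound=2 product=4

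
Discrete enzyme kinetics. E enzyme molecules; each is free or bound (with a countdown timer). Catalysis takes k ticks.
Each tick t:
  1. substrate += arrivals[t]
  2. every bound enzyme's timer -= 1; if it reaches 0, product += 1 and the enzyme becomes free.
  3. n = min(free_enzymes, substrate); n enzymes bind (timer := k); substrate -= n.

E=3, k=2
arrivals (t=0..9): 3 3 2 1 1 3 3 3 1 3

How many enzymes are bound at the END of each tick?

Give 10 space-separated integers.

t=0: arr=3 -> substrate=0 bound=3 product=0
t=1: arr=3 -> substrate=3 bound=3 product=0
t=2: arr=2 -> substrate=2 bound=3 product=3
t=3: arr=1 -> substrate=3 bound=3 product=3
t=4: arr=1 -> substrate=1 bound=3 product=6
t=5: arr=3 -> substrate=4 bound=3 product=6
t=6: arr=3 -> substrate=4 bound=3 product=9
t=7: arr=3 -> substrate=7 bound=3 product=9
t=8: arr=1 -> substrate=5 bound=3 product=12
t=9: arr=3 -> substrate=8 bound=3 product=12

Answer: 3 3 3 3 3 3 3 3 3 3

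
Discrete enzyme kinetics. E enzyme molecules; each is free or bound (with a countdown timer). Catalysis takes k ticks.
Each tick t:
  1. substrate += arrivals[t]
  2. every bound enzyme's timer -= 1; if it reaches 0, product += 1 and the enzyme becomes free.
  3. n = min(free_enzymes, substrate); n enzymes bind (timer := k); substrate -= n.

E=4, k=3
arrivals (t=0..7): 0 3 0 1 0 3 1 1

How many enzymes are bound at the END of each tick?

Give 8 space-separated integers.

Answer: 0 3 3 4 1 4 4 4

Derivation:
t=0: arr=0 -> substrate=0 bound=0 product=0
t=1: arr=3 -> substrate=0 bound=3 product=0
t=2: arr=0 -> substrate=0 bound=3 product=0
t=3: arr=1 -> substrate=0 bound=4 product=0
t=4: arr=0 -> substrate=0 bound=1 product=3
t=5: arr=3 -> substrate=0 bound=4 product=3
t=6: arr=1 -> substrate=0 bound=4 product=4
t=7: arr=1 -> substrate=1 bound=4 product=4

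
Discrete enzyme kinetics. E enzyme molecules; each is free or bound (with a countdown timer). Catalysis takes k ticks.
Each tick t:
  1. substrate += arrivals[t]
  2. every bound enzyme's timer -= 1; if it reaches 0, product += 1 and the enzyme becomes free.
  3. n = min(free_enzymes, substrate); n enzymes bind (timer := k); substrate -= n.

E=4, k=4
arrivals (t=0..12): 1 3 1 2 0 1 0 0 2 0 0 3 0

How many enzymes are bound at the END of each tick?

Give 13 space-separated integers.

t=0: arr=1 -> substrate=0 bound=1 product=0
t=1: arr=3 -> substrate=0 bound=4 product=0
t=2: arr=1 -> substrate=1 bound=4 product=0
t=3: arr=2 -> substrate=3 bound=4 product=0
t=4: arr=0 -> substrate=2 bound=4 product=1
t=5: arr=1 -> substrate=0 bound=4 product=4
t=6: arr=0 -> substrate=0 bound=4 product=4
t=7: arr=0 -> substrate=0 bound=4 product=4
t=8: arr=2 -> substrate=1 bound=4 product=5
t=9: arr=0 -> substrate=0 bound=2 product=8
t=10: arr=0 -> substrate=0 bound=2 product=8
t=11: arr=3 -> substrate=1 bound=4 product=8
t=12: arr=0 -> substrate=0 bound=4 product=9

Answer: 1 4 4 4 4 4 4 4 4 2 2 4 4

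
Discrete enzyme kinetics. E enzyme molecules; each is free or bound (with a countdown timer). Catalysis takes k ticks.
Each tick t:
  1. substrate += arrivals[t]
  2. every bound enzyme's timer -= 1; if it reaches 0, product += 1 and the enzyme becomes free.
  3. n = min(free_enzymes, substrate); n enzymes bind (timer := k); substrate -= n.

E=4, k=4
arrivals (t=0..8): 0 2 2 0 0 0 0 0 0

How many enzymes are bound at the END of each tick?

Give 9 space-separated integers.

Answer: 0 2 4 4 4 2 0 0 0

Derivation:
t=0: arr=0 -> substrate=0 bound=0 product=0
t=1: arr=2 -> substrate=0 bound=2 product=0
t=2: arr=2 -> substrate=0 bound=4 product=0
t=3: arr=0 -> substrate=0 bound=4 product=0
t=4: arr=0 -> substrate=0 bound=4 product=0
t=5: arr=0 -> substrate=0 bound=2 product=2
t=6: arr=0 -> substrate=0 bound=0 product=4
t=7: arr=0 -> substrate=0 bound=0 product=4
t=8: arr=0 -> substrate=0 bound=0 product=4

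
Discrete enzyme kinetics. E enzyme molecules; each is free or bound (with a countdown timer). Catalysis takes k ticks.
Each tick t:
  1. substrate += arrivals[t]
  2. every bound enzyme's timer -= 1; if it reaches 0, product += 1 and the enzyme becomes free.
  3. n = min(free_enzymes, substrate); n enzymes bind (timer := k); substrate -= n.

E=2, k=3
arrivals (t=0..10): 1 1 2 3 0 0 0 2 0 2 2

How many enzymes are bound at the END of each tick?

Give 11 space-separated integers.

Answer: 1 2 2 2 2 2 2 2 2 2 2

Derivation:
t=0: arr=1 -> substrate=0 bound=1 product=0
t=1: arr=1 -> substrate=0 bound=2 product=0
t=2: arr=2 -> substrate=2 bound=2 product=0
t=3: arr=3 -> substrate=4 bound=2 product=1
t=4: arr=0 -> substrate=3 bound=2 product=2
t=5: arr=0 -> substrate=3 bound=2 product=2
t=6: arr=0 -> substrate=2 bound=2 product=3
t=7: arr=2 -> substrate=3 bound=2 product=4
t=8: arr=0 -> substrate=3 bound=2 product=4
t=9: arr=2 -> substrate=4 bound=2 product=5
t=10: arr=2 -> substrate=5 bound=2 product=6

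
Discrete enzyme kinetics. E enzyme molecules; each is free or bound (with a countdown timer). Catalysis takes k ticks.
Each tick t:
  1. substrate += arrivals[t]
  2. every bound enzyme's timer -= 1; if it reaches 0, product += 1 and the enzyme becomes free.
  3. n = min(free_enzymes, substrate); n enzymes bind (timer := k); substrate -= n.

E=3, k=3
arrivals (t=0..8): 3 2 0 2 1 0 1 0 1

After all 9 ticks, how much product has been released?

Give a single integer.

Answer: 6

Derivation:
t=0: arr=3 -> substrate=0 bound=3 product=0
t=1: arr=2 -> substrate=2 bound=3 product=0
t=2: arr=0 -> substrate=2 bound=3 product=0
t=3: arr=2 -> substrate=1 bound=3 product=3
t=4: arr=1 -> substrate=2 bound=3 product=3
t=5: arr=0 -> substrate=2 bound=3 product=3
t=6: arr=1 -> substrate=0 bound=3 product=6
t=7: arr=0 -> substrate=0 bound=3 product=6
t=8: arr=1 -> substrate=1 bound=3 product=6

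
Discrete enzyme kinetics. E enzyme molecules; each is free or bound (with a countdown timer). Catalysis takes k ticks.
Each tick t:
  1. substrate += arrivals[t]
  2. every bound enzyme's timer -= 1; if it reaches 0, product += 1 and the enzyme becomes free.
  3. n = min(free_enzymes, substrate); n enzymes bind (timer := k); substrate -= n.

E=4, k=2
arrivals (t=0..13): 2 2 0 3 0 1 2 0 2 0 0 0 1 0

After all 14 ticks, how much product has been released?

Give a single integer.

t=0: arr=2 -> substrate=0 bound=2 product=0
t=1: arr=2 -> substrate=0 bound=4 product=0
t=2: arr=0 -> substrate=0 bound=2 product=2
t=3: arr=3 -> substrate=0 bound=3 product=4
t=4: arr=0 -> substrate=0 bound=3 product=4
t=5: arr=1 -> substrate=0 bound=1 product=7
t=6: arr=2 -> substrate=0 bound=3 product=7
t=7: arr=0 -> substrate=0 bound=2 product=8
t=8: arr=2 -> substrate=0 bound=2 product=10
t=9: arr=0 -> substrate=0 bound=2 product=10
t=10: arr=0 -> substrate=0 bound=0 product=12
t=11: arr=0 -> substrate=0 bound=0 product=12
t=12: arr=1 -> substrate=0 bound=1 product=12
t=13: arr=0 -> substrate=0 bound=1 product=12

Answer: 12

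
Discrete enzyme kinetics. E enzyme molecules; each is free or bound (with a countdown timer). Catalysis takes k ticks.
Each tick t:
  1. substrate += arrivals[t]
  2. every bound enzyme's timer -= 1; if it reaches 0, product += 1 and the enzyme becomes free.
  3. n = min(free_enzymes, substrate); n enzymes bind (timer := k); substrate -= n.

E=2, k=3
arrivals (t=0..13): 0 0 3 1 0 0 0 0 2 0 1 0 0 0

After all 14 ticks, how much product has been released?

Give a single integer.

Answer: 6

Derivation:
t=0: arr=0 -> substrate=0 bound=0 product=0
t=1: arr=0 -> substrate=0 bound=0 product=0
t=2: arr=3 -> substrate=1 bound=2 product=0
t=3: arr=1 -> substrate=2 bound=2 product=0
t=4: arr=0 -> substrate=2 bound=2 product=0
t=5: arr=0 -> substrate=0 bound=2 product=2
t=6: arr=0 -> substrate=0 bound=2 product=2
t=7: arr=0 -> substrate=0 bound=2 product=2
t=8: arr=2 -> substrate=0 bound=2 product=4
t=9: arr=0 -> substrate=0 bound=2 product=4
t=10: arr=1 -> substrate=1 bound=2 product=4
t=11: arr=0 -> substrate=0 bound=1 product=6
t=12: arr=0 -> substrate=0 bound=1 product=6
t=13: arr=0 -> substrate=0 bound=1 product=6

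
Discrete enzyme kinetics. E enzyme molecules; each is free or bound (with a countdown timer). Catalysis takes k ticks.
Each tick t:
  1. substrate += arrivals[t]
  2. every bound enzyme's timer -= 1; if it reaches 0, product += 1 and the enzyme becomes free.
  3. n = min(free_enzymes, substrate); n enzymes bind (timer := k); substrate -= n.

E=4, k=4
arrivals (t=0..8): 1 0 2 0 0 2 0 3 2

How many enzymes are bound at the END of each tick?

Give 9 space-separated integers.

t=0: arr=1 -> substrate=0 bound=1 product=0
t=1: arr=0 -> substrate=0 bound=1 product=0
t=2: arr=2 -> substrate=0 bound=3 product=0
t=3: arr=0 -> substrate=0 bound=3 product=0
t=4: arr=0 -> substrate=0 bound=2 product=1
t=5: arr=2 -> substrate=0 bound=4 product=1
t=6: arr=0 -> substrate=0 bound=2 product=3
t=7: arr=3 -> substrate=1 bound=4 product=3
t=8: arr=2 -> substrate=3 bound=4 product=3

Answer: 1 1 3 3 2 4 2 4 4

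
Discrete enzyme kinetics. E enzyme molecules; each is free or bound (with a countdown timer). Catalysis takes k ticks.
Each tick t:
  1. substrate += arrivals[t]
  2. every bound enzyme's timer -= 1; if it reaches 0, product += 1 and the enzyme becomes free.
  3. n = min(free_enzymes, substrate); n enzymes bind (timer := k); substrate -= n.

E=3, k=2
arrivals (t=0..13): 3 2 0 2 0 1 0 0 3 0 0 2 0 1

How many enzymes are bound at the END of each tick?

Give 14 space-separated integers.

t=0: arr=3 -> substrate=0 bound=3 product=0
t=1: arr=2 -> substrate=2 bound=3 product=0
t=2: arr=0 -> substrate=0 bound=2 product=3
t=3: arr=2 -> substrate=1 bound=3 product=3
t=4: arr=0 -> substrate=0 bound=2 product=5
t=5: arr=1 -> substrate=0 bound=2 product=6
t=6: arr=0 -> substrate=0 bound=1 product=7
t=7: arr=0 -> substrate=0 bound=0 product=8
t=8: arr=3 -> substrate=0 bound=3 product=8
t=9: arr=0 -> substrate=0 bound=3 product=8
t=10: arr=0 -> substrate=0 bound=0 product=11
t=11: arr=2 -> substrate=0 bound=2 product=11
t=12: arr=0 -> substrate=0 bound=2 product=11
t=13: arr=1 -> substrate=0 bound=1 product=13

Answer: 3 3 2 3 2 2 1 0 3 3 0 2 2 1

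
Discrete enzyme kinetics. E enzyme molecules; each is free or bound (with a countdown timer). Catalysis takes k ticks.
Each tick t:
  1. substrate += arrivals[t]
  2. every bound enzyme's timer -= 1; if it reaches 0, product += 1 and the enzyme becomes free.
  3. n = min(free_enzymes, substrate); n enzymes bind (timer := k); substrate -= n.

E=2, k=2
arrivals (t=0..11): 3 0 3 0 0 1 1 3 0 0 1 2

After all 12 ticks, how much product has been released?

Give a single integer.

Answer: 10

Derivation:
t=0: arr=3 -> substrate=1 bound=2 product=0
t=1: arr=0 -> substrate=1 bound=2 product=0
t=2: arr=3 -> substrate=2 bound=2 product=2
t=3: arr=0 -> substrate=2 bound=2 product=2
t=4: arr=0 -> substrate=0 bound=2 product=4
t=5: arr=1 -> substrate=1 bound=2 product=4
t=6: arr=1 -> substrate=0 bound=2 product=6
t=7: arr=3 -> substrate=3 bound=2 product=6
t=8: arr=0 -> substrate=1 bound=2 product=8
t=9: arr=0 -> substrate=1 bound=2 product=8
t=10: arr=1 -> substrate=0 bound=2 product=10
t=11: arr=2 -> substrate=2 bound=2 product=10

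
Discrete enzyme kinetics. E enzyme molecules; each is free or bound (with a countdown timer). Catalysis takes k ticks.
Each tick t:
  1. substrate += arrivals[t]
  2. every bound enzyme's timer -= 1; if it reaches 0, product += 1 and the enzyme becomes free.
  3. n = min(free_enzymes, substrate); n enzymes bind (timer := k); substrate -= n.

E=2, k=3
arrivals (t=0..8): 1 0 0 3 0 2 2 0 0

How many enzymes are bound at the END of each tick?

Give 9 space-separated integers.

Answer: 1 1 1 2 2 2 2 2 2

Derivation:
t=0: arr=1 -> substrate=0 bound=1 product=0
t=1: arr=0 -> substrate=0 bound=1 product=0
t=2: arr=0 -> substrate=0 bound=1 product=0
t=3: arr=3 -> substrate=1 bound=2 product=1
t=4: arr=0 -> substrate=1 bound=2 product=1
t=5: arr=2 -> substrate=3 bound=2 product=1
t=6: arr=2 -> substrate=3 bound=2 product=3
t=7: arr=0 -> substrate=3 bound=2 product=3
t=8: arr=0 -> substrate=3 bound=2 product=3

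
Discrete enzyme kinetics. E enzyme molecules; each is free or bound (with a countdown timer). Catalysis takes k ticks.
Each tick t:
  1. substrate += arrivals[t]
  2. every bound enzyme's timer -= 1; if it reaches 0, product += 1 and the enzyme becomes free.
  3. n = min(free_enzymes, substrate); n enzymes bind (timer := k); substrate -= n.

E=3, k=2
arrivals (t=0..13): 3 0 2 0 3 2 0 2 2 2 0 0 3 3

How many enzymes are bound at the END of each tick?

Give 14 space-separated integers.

t=0: arr=3 -> substrate=0 bound=3 product=0
t=1: arr=0 -> substrate=0 bound=3 product=0
t=2: arr=2 -> substrate=0 bound=2 product=3
t=3: arr=0 -> substrate=0 bound=2 product=3
t=4: arr=3 -> substrate=0 bound=3 product=5
t=5: arr=2 -> substrate=2 bound=3 product=5
t=6: arr=0 -> substrate=0 bound=2 product=8
t=7: arr=2 -> substrate=1 bound=3 product=8
t=8: arr=2 -> substrate=1 bound=3 product=10
t=9: arr=2 -> substrate=2 bound=3 product=11
t=10: arr=0 -> substrate=0 bound=3 product=13
t=11: arr=0 -> substrate=0 bound=2 product=14
t=12: arr=3 -> substrate=0 bound=3 product=16
t=13: arr=3 -> substrate=3 bound=3 product=16

Answer: 3 3 2 2 3 3 2 3 3 3 3 2 3 3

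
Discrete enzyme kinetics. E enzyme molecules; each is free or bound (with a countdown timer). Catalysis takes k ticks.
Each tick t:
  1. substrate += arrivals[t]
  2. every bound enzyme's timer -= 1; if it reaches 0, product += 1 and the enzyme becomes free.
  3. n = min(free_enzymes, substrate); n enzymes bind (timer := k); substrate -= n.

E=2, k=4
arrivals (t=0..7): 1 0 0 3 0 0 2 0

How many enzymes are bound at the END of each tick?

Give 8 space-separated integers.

t=0: arr=1 -> substrate=0 bound=1 product=0
t=1: arr=0 -> substrate=0 bound=1 product=0
t=2: arr=0 -> substrate=0 bound=1 product=0
t=3: arr=3 -> substrate=2 bound=2 product=0
t=4: arr=0 -> substrate=1 bound=2 product=1
t=5: arr=0 -> substrate=1 bound=2 product=1
t=6: arr=2 -> substrate=3 bound=2 product=1
t=7: arr=0 -> substrate=2 bound=2 product=2

Answer: 1 1 1 2 2 2 2 2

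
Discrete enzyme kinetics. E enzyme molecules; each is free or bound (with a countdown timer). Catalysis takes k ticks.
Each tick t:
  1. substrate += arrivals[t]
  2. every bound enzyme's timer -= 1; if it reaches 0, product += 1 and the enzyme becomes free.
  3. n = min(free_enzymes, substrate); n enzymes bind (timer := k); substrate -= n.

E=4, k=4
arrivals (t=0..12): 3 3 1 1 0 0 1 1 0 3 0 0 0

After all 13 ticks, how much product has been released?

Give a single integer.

t=0: arr=3 -> substrate=0 bound=3 product=0
t=1: arr=3 -> substrate=2 bound=4 product=0
t=2: arr=1 -> substrate=3 bound=4 product=0
t=3: arr=1 -> substrate=4 bound=4 product=0
t=4: arr=0 -> substrate=1 bound=4 product=3
t=5: arr=0 -> substrate=0 bound=4 product=4
t=6: arr=1 -> substrate=1 bound=4 product=4
t=7: arr=1 -> substrate=2 bound=4 product=4
t=8: arr=0 -> substrate=0 bound=3 product=7
t=9: arr=3 -> substrate=1 bound=4 product=8
t=10: arr=0 -> substrate=1 bound=4 product=8
t=11: arr=0 -> substrate=1 bound=4 product=8
t=12: arr=0 -> substrate=0 bound=3 product=10

Answer: 10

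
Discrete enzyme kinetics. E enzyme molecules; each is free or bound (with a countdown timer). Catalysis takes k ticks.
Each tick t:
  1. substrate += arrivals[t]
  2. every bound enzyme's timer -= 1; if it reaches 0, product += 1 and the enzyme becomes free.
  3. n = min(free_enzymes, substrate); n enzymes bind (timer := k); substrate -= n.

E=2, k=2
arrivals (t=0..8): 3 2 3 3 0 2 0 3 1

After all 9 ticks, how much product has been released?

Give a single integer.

Answer: 8

Derivation:
t=0: arr=3 -> substrate=1 bound=2 product=0
t=1: arr=2 -> substrate=3 bound=2 product=0
t=2: arr=3 -> substrate=4 bound=2 product=2
t=3: arr=3 -> substrate=7 bound=2 product=2
t=4: arr=0 -> substrate=5 bound=2 product=4
t=5: arr=2 -> substrate=7 bound=2 product=4
t=6: arr=0 -> substrate=5 bound=2 product=6
t=7: arr=3 -> substrate=8 bound=2 product=6
t=8: arr=1 -> substrate=7 bound=2 product=8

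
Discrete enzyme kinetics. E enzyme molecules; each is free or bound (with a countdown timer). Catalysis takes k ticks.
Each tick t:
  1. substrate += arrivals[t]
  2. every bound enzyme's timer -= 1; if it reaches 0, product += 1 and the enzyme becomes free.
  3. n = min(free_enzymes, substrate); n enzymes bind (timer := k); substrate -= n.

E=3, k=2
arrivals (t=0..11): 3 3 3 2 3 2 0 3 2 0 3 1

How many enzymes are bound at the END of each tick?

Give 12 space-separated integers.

Answer: 3 3 3 3 3 3 3 3 3 3 3 3

Derivation:
t=0: arr=3 -> substrate=0 bound=3 product=0
t=1: arr=3 -> substrate=3 bound=3 product=0
t=2: arr=3 -> substrate=3 bound=3 product=3
t=3: arr=2 -> substrate=5 bound=3 product=3
t=4: arr=3 -> substrate=5 bound=3 product=6
t=5: arr=2 -> substrate=7 bound=3 product=6
t=6: arr=0 -> substrate=4 bound=3 product=9
t=7: arr=3 -> substrate=7 bound=3 product=9
t=8: arr=2 -> substrate=6 bound=3 product=12
t=9: arr=0 -> substrate=6 bound=3 product=12
t=10: arr=3 -> substrate=6 bound=3 product=15
t=11: arr=1 -> substrate=7 bound=3 product=15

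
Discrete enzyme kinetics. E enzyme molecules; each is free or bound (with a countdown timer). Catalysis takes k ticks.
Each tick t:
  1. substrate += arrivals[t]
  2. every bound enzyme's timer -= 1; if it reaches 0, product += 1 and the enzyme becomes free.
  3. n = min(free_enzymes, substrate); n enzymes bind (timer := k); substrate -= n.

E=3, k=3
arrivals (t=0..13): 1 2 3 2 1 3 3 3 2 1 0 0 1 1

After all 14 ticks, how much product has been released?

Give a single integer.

Answer: 12

Derivation:
t=0: arr=1 -> substrate=0 bound=1 product=0
t=1: arr=2 -> substrate=0 bound=3 product=0
t=2: arr=3 -> substrate=3 bound=3 product=0
t=3: arr=2 -> substrate=4 bound=3 product=1
t=4: arr=1 -> substrate=3 bound=3 product=3
t=5: arr=3 -> substrate=6 bound=3 product=3
t=6: arr=3 -> substrate=8 bound=3 product=4
t=7: arr=3 -> substrate=9 bound=3 product=6
t=8: arr=2 -> substrate=11 bound=3 product=6
t=9: arr=1 -> substrate=11 bound=3 product=7
t=10: arr=0 -> substrate=9 bound=3 product=9
t=11: arr=0 -> substrate=9 bound=3 product=9
t=12: arr=1 -> substrate=9 bound=3 product=10
t=13: arr=1 -> substrate=8 bound=3 product=12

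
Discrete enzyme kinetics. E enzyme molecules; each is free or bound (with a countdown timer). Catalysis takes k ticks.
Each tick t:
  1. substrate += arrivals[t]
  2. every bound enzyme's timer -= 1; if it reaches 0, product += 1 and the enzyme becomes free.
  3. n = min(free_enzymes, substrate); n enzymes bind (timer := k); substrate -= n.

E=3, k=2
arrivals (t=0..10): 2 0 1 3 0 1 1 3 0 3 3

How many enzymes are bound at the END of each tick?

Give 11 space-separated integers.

Answer: 2 2 1 3 3 2 2 3 3 3 3

Derivation:
t=0: arr=2 -> substrate=0 bound=2 product=0
t=1: arr=0 -> substrate=0 bound=2 product=0
t=2: arr=1 -> substrate=0 bound=1 product=2
t=3: arr=3 -> substrate=1 bound=3 product=2
t=4: arr=0 -> substrate=0 bound=3 product=3
t=5: arr=1 -> substrate=0 bound=2 product=5
t=6: arr=1 -> substrate=0 bound=2 product=6
t=7: arr=3 -> substrate=1 bound=3 product=7
t=8: arr=0 -> substrate=0 bound=3 product=8
t=9: arr=3 -> substrate=1 bound=3 product=10
t=10: arr=3 -> substrate=3 bound=3 product=11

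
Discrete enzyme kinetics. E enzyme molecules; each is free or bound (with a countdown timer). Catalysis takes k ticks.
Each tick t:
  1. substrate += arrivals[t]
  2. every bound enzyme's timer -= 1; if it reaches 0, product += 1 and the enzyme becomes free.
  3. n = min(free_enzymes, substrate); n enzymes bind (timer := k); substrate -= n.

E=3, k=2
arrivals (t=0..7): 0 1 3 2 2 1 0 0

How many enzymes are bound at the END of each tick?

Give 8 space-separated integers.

t=0: arr=0 -> substrate=0 bound=0 product=0
t=1: arr=1 -> substrate=0 bound=1 product=0
t=2: arr=3 -> substrate=1 bound=3 product=0
t=3: arr=2 -> substrate=2 bound=3 product=1
t=4: arr=2 -> substrate=2 bound=3 product=3
t=5: arr=1 -> substrate=2 bound=3 product=4
t=6: arr=0 -> substrate=0 bound=3 product=6
t=7: arr=0 -> substrate=0 bound=2 product=7

Answer: 0 1 3 3 3 3 3 2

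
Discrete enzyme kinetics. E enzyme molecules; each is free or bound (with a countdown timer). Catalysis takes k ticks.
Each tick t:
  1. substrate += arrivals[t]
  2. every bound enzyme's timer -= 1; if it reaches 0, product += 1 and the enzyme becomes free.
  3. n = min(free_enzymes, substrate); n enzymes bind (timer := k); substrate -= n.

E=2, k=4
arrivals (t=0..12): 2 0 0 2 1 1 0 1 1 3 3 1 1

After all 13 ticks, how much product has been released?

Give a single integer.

t=0: arr=2 -> substrate=0 bound=2 product=0
t=1: arr=0 -> substrate=0 bound=2 product=0
t=2: arr=0 -> substrate=0 bound=2 product=0
t=3: arr=2 -> substrate=2 bound=2 product=0
t=4: arr=1 -> substrate=1 bound=2 product=2
t=5: arr=1 -> substrate=2 bound=2 product=2
t=6: arr=0 -> substrate=2 bound=2 product=2
t=7: arr=1 -> substrate=3 bound=2 product=2
t=8: arr=1 -> substrate=2 bound=2 product=4
t=9: arr=3 -> substrate=5 bound=2 product=4
t=10: arr=3 -> substrate=8 bound=2 product=4
t=11: arr=1 -> substrate=9 bound=2 product=4
t=12: arr=1 -> substrate=8 bound=2 product=6

Answer: 6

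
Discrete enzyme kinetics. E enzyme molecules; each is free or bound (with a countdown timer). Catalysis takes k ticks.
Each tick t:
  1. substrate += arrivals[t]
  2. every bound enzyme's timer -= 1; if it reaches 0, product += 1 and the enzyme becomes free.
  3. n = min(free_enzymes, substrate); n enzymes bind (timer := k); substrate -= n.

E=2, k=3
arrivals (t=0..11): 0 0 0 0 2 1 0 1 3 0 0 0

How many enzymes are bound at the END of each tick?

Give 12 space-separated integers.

Answer: 0 0 0 0 2 2 2 2 2 2 2 2

Derivation:
t=0: arr=0 -> substrate=0 bound=0 product=0
t=1: arr=0 -> substrate=0 bound=0 product=0
t=2: arr=0 -> substrate=0 bound=0 product=0
t=3: arr=0 -> substrate=0 bound=0 product=0
t=4: arr=2 -> substrate=0 bound=2 product=0
t=5: arr=1 -> substrate=1 bound=2 product=0
t=6: arr=0 -> substrate=1 bound=2 product=0
t=7: arr=1 -> substrate=0 bound=2 product=2
t=8: arr=3 -> substrate=3 bound=2 product=2
t=9: arr=0 -> substrate=3 bound=2 product=2
t=10: arr=0 -> substrate=1 bound=2 product=4
t=11: arr=0 -> substrate=1 bound=2 product=4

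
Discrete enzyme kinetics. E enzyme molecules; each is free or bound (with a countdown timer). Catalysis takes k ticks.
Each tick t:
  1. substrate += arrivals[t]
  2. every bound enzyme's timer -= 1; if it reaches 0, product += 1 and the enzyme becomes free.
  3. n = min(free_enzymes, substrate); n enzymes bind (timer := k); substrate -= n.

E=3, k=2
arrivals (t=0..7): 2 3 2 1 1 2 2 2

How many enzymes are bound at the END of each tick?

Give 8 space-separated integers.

t=0: arr=2 -> substrate=0 bound=2 product=0
t=1: arr=3 -> substrate=2 bound=3 product=0
t=2: arr=2 -> substrate=2 bound=3 product=2
t=3: arr=1 -> substrate=2 bound=3 product=3
t=4: arr=1 -> substrate=1 bound=3 product=5
t=5: arr=2 -> substrate=2 bound=3 product=6
t=6: arr=2 -> substrate=2 bound=3 product=8
t=7: arr=2 -> substrate=3 bound=3 product=9

Answer: 2 3 3 3 3 3 3 3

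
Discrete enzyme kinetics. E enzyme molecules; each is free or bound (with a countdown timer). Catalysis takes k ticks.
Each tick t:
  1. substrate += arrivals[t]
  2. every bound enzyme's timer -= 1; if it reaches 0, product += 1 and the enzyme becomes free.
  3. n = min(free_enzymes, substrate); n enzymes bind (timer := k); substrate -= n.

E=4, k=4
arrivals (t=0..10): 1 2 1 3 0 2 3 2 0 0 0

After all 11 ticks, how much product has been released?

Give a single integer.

Answer: 8

Derivation:
t=0: arr=1 -> substrate=0 bound=1 product=0
t=1: arr=2 -> substrate=0 bound=3 product=0
t=2: arr=1 -> substrate=0 bound=4 product=0
t=3: arr=3 -> substrate=3 bound=4 product=0
t=4: arr=0 -> substrate=2 bound=4 product=1
t=5: arr=2 -> substrate=2 bound=4 product=3
t=6: arr=3 -> substrate=4 bound=4 product=4
t=7: arr=2 -> substrate=6 bound=4 product=4
t=8: arr=0 -> substrate=5 bound=4 product=5
t=9: arr=0 -> substrate=3 bound=4 product=7
t=10: arr=0 -> substrate=2 bound=4 product=8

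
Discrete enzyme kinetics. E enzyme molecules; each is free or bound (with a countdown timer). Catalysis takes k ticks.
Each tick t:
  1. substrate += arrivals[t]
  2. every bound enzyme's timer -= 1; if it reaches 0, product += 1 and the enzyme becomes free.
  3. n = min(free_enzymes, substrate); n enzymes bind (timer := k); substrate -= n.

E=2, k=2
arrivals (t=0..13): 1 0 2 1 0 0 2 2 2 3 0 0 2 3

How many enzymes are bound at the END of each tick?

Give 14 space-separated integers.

t=0: arr=1 -> substrate=0 bound=1 product=0
t=1: arr=0 -> substrate=0 bound=1 product=0
t=2: arr=2 -> substrate=0 bound=2 product=1
t=3: arr=1 -> substrate=1 bound=2 product=1
t=4: arr=0 -> substrate=0 bound=1 product=3
t=5: arr=0 -> substrate=0 bound=1 product=3
t=6: arr=2 -> substrate=0 bound=2 product=4
t=7: arr=2 -> substrate=2 bound=2 product=4
t=8: arr=2 -> substrate=2 bound=2 product=6
t=9: arr=3 -> substrate=5 bound=2 product=6
t=10: arr=0 -> substrate=3 bound=2 product=8
t=11: arr=0 -> substrate=3 bound=2 product=8
t=12: arr=2 -> substrate=3 bound=2 product=10
t=13: arr=3 -> substrate=6 bound=2 product=10

Answer: 1 1 2 2 1 1 2 2 2 2 2 2 2 2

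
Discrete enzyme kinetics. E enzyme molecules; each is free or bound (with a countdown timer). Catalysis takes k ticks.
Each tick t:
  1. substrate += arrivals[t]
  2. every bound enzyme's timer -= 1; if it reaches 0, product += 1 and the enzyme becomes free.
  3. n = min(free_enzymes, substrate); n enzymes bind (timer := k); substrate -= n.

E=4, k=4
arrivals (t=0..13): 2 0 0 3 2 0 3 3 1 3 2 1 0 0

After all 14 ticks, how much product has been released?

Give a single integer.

Answer: 10

Derivation:
t=0: arr=2 -> substrate=0 bound=2 product=0
t=1: arr=0 -> substrate=0 bound=2 product=0
t=2: arr=0 -> substrate=0 bound=2 product=0
t=3: arr=3 -> substrate=1 bound=4 product=0
t=4: arr=2 -> substrate=1 bound=4 product=2
t=5: arr=0 -> substrate=1 bound=4 product=2
t=6: arr=3 -> substrate=4 bound=4 product=2
t=7: arr=3 -> substrate=5 bound=4 product=4
t=8: arr=1 -> substrate=4 bound=4 product=6
t=9: arr=3 -> substrate=7 bound=4 product=6
t=10: arr=2 -> substrate=9 bound=4 product=6
t=11: arr=1 -> substrate=8 bound=4 product=8
t=12: arr=0 -> substrate=6 bound=4 product=10
t=13: arr=0 -> substrate=6 bound=4 product=10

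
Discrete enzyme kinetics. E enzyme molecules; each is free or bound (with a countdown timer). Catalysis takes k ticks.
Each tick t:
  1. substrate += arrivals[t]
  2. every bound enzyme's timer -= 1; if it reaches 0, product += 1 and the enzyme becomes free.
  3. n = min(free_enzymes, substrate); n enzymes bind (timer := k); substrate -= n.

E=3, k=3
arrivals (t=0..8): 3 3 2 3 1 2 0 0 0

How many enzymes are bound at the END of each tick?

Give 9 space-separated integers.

Answer: 3 3 3 3 3 3 3 3 3

Derivation:
t=0: arr=3 -> substrate=0 bound=3 product=0
t=1: arr=3 -> substrate=3 bound=3 product=0
t=2: arr=2 -> substrate=5 bound=3 product=0
t=3: arr=3 -> substrate=5 bound=3 product=3
t=4: arr=1 -> substrate=6 bound=3 product=3
t=5: arr=2 -> substrate=8 bound=3 product=3
t=6: arr=0 -> substrate=5 bound=3 product=6
t=7: arr=0 -> substrate=5 bound=3 product=6
t=8: arr=0 -> substrate=5 bound=3 product=6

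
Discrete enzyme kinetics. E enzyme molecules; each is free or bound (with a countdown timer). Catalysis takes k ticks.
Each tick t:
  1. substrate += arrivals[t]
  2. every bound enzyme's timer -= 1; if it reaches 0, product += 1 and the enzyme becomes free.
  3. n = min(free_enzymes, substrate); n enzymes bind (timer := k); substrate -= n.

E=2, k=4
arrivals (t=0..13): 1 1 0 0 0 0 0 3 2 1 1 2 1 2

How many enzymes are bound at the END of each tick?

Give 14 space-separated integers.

Answer: 1 2 2 2 1 0 0 2 2 2 2 2 2 2

Derivation:
t=0: arr=1 -> substrate=0 bound=1 product=0
t=1: arr=1 -> substrate=0 bound=2 product=0
t=2: arr=0 -> substrate=0 bound=2 product=0
t=3: arr=0 -> substrate=0 bound=2 product=0
t=4: arr=0 -> substrate=0 bound=1 product=1
t=5: arr=0 -> substrate=0 bound=0 product=2
t=6: arr=0 -> substrate=0 bound=0 product=2
t=7: arr=3 -> substrate=1 bound=2 product=2
t=8: arr=2 -> substrate=3 bound=2 product=2
t=9: arr=1 -> substrate=4 bound=2 product=2
t=10: arr=1 -> substrate=5 bound=2 product=2
t=11: arr=2 -> substrate=5 bound=2 product=4
t=12: arr=1 -> substrate=6 bound=2 product=4
t=13: arr=2 -> substrate=8 bound=2 product=4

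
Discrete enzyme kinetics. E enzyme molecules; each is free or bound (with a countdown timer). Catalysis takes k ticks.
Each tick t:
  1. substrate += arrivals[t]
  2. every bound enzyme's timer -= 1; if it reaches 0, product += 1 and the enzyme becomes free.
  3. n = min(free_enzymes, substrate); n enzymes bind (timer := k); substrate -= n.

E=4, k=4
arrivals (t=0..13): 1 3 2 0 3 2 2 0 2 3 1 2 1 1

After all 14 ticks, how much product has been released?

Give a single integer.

Answer: 12

Derivation:
t=0: arr=1 -> substrate=0 bound=1 product=0
t=1: arr=3 -> substrate=0 bound=4 product=0
t=2: arr=2 -> substrate=2 bound=4 product=0
t=3: arr=0 -> substrate=2 bound=4 product=0
t=4: arr=3 -> substrate=4 bound=4 product=1
t=5: arr=2 -> substrate=3 bound=4 product=4
t=6: arr=2 -> substrate=5 bound=4 product=4
t=7: arr=0 -> substrate=5 bound=4 product=4
t=8: arr=2 -> substrate=6 bound=4 product=5
t=9: arr=3 -> substrate=6 bound=4 product=8
t=10: arr=1 -> substrate=7 bound=4 product=8
t=11: arr=2 -> substrate=9 bound=4 product=8
t=12: arr=1 -> substrate=9 bound=4 product=9
t=13: arr=1 -> substrate=7 bound=4 product=12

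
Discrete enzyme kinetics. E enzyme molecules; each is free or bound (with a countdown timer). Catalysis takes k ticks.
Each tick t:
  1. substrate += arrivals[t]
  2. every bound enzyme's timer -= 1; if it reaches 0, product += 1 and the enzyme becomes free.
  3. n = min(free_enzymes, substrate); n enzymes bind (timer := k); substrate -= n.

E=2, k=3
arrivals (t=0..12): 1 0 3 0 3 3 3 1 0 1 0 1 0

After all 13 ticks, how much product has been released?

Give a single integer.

Answer: 7

Derivation:
t=0: arr=1 -> substrate=0 bound=1 product=0
t=1: arr=0 -> substrate=0 bound=1 product=0
t=2: arr=3 -> substrate=2 bound=2 product=0
t=3: arr=0 -> substrate=1 bound=2 product=1
t=4: arr=3 -> substrate=4 bound=2 product=1
t=5: arr=3 -> substrate=6 bound=2 product=2
t=6: arr=3 -> substrate=8 bound=2 product=3
t=7: arr=1 -> substrate=9 bound=2 product=3
t=8: arr=0 -> substrate=8 bound=2 product=4
t=9: arr=1 -> substrate=8 bound=2 product=5
t=10: arr=0 -> substrate=8 bound=2 product=5
t=11: arr=1 -> substrate=8 bound=2 product=6
t=12: arr=0 -> substrate=7 bound=2 product=7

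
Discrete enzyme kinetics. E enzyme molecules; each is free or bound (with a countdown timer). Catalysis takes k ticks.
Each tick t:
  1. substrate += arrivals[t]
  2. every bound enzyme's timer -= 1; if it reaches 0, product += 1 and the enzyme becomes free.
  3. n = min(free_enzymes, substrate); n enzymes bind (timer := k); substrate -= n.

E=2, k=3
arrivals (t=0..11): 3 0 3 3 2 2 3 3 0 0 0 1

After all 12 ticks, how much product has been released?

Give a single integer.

t=0: arr=3 -> substrate=1 bound=2 product=0
t=1: arr=0 -> substrate=1 bound=2 product=0
t=2: arr=3 -> substrate=4 bound=2 product=0
t=3: arr=3 -> substrate=5 bound=2 product=2
t=4: arr=2 -> substrate=7 bound=2 product=2
t=5: arr=2 -> substrate=9 bound=2 product=2
t=6: arr=3 -> substrate=10 bound=2 product=4
t=7: arr=3 -> substrate=13 bound=2 product=4
t=8: arr=0 -> substrate=13 bound=2 product=4
t=9: arr=0 -> substrate=11 bound=2 product=6
t=10: arr=0 -> substrate=11 bound=2 product=6
t=11: arr=1 -> substrate=12 bound=2 product=6

Answer: 6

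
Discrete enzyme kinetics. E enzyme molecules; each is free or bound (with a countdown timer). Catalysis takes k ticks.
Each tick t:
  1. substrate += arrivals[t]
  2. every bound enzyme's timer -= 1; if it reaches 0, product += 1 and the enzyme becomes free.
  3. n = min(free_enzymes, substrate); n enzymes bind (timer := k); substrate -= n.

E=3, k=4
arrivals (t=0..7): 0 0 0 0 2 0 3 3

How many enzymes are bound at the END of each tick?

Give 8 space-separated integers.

Answer: 0 0 0 0 2 2 3 3

Derivation:
t=0: arr=0 -> substrate=0 bound=0 product=0
t=1: arr=0 -> substrate=0 bound=0 product=0
t=2: arr=0 -> substrate=0 bound=0 product=0
t=3: arr=0 -> substrate=0 bound=0 product=0
t=4: arr=2 -> substrate=0 bound=2 product=0
t=5: arr=0 -> substrate=0 bound=2 product=0
t=6: arr=3 -> substrate=2 bound=3 product=0
t=7: arr=3 -> substrate=5 bound=3 product=0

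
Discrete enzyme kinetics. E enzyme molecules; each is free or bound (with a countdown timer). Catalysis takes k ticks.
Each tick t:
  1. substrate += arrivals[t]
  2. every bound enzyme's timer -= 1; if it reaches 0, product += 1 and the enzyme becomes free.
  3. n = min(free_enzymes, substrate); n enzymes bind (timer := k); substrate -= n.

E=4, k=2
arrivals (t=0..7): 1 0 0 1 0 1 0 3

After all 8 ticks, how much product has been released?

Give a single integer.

Answer: 3

Derivation:
t=0: arr=1 -> substrate=0 bound=1 product=0
t=1: arr=0 -> substrate=0 bound=1 product=0
t=2: arr=0 -> substrate=0 bound=0 product=1
t=3: arr=1 -> substrate=0 bound=1 product=1
t=4: arr=0 -> substrate=0 bound=1 product=1
t=5: arr=1 -> substrate=0 bound=1 product=2
t=6: arr=0 -> substrate=0 bound=1 product=2
t=7: arr=3 -> substrate=0 bound=3 product=3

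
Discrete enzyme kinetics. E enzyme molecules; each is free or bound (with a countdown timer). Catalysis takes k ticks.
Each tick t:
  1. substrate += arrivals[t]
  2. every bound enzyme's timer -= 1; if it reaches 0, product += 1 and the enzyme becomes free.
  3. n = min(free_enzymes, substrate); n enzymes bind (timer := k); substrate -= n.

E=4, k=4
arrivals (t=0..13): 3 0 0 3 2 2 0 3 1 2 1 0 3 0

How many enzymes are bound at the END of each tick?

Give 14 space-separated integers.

t=0: arr=3 -> substrate=0 bound=3 product=0
t=1: arr=0 -> substrate=0 bound=3 product=0
t=2: arr=0 -> substrate=0 bound=3 product=0
t=3: arr=3 -> substrate=2 bound=4 product=0
t=4: arr=2 -> substrate=1 bound=4 product=3
t=5: arr=2 -> substrate=3 bound=4 product=3
t=6: arr=0 -> substrate=3 bound=4 product=3
t=7: arr=3 -> substrate=5 bound=4 product=4
t=8: arr=1 -> substrate=3 bound=4 product=7
t=9: arr=2 -> substrate=5 bound=4 product=7
t=10: arr=1 -> substrate=6 bound=4 product=7
t=11: arr=0 -> substrate=5 bound=4 product=8
t=12: arr=3 -> substrate=5 bound=4 product=11
t=13: arr=0 -> substrate=5 bound=4 product=11

Answer: 3 3 3 4 4 4 4 4 4 4 4 4 4 4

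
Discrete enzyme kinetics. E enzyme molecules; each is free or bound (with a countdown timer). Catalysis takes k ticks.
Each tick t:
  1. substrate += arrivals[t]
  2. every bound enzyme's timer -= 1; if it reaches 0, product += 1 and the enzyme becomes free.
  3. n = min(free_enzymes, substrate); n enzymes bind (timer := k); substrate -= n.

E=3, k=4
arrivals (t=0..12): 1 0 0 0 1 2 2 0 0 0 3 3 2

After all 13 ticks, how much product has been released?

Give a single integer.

Answer: 5

Derivation:
t=0: arr=1 -> substrate=0 bound=1 product=0
t=1: arr=0 -> substrate=0 bound=1 product=0
t=2: arr=0 -> substrate=0 bound=1 product=0
t=3: arr=0 -> substrate=0 bound=1 product=0
t=4: arr=1 -> substrate=0 bound=1 product=1
t=5: arr=2 -> substrate=0 bound=3 product=1
t=6: arr=2 -> substrate=2 bound=3 product=1
t=7: arr=0 -> substrate=2 bound=3 product=1
t=8: arr=0 -> substrate=1 bound=3 product=2
t=9: arr=0 -> substrate=0 bound=2 product=4
t=10: arr=3 -> substrate=2 bound=3 product=4
t=11: arr=3 -> substrate=5 bound=3 product=4
t=12: arr=2 -> substrate=6 bound=3 product=5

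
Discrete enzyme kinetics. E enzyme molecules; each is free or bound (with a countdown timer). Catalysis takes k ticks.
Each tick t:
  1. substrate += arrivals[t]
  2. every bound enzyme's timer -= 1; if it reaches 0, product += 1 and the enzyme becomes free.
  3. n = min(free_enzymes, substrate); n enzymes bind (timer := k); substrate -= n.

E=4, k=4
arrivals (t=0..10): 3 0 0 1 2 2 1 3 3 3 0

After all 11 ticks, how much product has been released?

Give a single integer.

t=0: arr=3 -> substrate=0 bound=3 product=0
t=1: arr=0 -> substrate=0 bound=3 product=0
t=2: arr=0 -> substrate=0 bound=3 product=0
t=3: arr=1 -> substrate=0 bound=4 product=0
t=4: arr=2 -> substrate=0 bound=3 product=3
t=5: arr=2 -> substrate=1 bound=4 product=3
t=6: arr=1 -> substrate=2 bound=4 product=3
t=7: arr=3 -> substrate=4 bound=4 product=4
t=8: arr=3 -> substrate=5 bound=4 product=6
t=9: arr=3 -> substrate=7 bound=4 product=7
t=10: arr=0 -> substrate=7 bound=4 product=7

Answer: 7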